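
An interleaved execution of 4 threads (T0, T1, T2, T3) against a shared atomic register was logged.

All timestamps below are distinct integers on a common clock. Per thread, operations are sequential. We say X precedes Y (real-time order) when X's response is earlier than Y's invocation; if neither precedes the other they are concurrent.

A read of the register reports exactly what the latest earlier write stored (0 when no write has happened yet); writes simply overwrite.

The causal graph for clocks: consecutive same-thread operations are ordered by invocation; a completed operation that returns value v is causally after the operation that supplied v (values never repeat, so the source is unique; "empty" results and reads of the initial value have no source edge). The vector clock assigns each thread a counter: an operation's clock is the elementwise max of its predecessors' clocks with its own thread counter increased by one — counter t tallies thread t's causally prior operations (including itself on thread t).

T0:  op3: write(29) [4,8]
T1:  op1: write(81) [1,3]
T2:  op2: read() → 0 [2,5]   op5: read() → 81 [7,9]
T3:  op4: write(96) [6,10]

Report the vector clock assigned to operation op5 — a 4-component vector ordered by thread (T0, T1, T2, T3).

invoked at 6, op4 has no predecessors; its own T3 bump gives (0, 0, 0, 1)
invoked at 2, op2 has no predecessors; its own T2 bump gives (0, 0, 1, 0)
invoked at 1, op1 has no predecessors; its own T1 bump gives (0, 1, 0, 0)
invoked at 4, op3 has no predecessors; its own T0 bump gives (1, 0, 0, 0)
merge at op5 (invoked 7): VC(op1)=(0, 1, 0, 0), VC(op2)=(0, 0, 1, 0), own-thread bump on T2 → (0, 1, 2, 0)
target: VC(op5) = (0, 1, 2, 0)

(0, 1, 2, 0)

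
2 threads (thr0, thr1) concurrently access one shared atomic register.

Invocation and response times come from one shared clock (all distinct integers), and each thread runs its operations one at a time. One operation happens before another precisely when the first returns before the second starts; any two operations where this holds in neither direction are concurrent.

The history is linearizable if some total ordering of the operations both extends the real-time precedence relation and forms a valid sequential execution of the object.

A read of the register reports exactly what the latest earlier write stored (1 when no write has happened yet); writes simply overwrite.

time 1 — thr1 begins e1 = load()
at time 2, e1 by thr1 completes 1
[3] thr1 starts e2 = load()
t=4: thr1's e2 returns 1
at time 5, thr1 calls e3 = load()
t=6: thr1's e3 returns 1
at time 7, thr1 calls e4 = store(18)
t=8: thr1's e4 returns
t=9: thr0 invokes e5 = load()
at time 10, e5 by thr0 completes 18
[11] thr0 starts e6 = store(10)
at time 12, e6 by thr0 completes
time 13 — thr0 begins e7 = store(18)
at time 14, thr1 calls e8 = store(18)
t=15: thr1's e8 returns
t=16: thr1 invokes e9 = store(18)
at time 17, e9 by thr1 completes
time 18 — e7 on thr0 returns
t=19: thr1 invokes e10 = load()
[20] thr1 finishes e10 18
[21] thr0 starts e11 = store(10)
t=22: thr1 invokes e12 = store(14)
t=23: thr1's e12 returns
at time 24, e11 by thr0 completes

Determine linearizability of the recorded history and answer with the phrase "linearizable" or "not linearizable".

linearizable

one valid linearization: e1, e2, e3, e4, e5, e6, e7, e8, e9, e10, e11, e12
step 1: e1 load() → 1 — value 1
step 2: e2 load() → 1 — value 1
step 3: e3 load() → 1 — value 1
step 4: e4 store(18) — value 18
step 5: e5 load() → 18 — value 18
step 6: e6 store(10) — value 10
step 7: e7 store(18) — value 18
step 8: e8 store(18) — value 18
step 9: e9 store(18) — value 18
step 10: e10 load() → 18 — value 18
step 11: e11 store(10) — value 10
step 12: e12 store(14) — value 14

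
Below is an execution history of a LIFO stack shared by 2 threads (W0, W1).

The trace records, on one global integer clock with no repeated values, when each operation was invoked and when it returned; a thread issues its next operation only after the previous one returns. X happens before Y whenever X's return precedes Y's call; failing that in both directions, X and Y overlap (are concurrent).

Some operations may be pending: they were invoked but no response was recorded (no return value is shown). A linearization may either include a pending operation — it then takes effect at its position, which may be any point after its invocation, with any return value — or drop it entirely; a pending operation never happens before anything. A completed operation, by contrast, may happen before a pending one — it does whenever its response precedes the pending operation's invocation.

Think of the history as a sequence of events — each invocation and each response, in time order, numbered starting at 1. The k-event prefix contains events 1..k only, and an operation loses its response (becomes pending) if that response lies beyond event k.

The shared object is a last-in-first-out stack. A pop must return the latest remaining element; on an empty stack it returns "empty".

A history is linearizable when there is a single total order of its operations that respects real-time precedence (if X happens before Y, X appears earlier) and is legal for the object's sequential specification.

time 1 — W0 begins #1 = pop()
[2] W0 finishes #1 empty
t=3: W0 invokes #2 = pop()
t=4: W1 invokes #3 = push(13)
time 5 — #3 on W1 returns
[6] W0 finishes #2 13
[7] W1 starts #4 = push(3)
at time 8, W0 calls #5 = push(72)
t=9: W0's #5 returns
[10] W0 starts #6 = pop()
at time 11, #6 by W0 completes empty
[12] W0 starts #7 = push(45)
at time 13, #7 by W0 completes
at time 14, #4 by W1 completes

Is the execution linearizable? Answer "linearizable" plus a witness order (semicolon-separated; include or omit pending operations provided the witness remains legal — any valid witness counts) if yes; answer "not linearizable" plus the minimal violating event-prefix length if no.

not linearizable — minimal violating prefix: 11 events

already the first 11 events (up to #6's response at time 11) admit no linearization; the first 10 still do
2 orders of the 5 completed LIFO stack ops respect real time; none is legal
include/drop combinations of the 1 pending operation (#4) were all tried; none helps
for example #1, #2, #3, #5, #6 (pending dropped) fails at step 2: #2 pop() → 13 is not legal there
for example #1, #3, #2, #5, #6 (pending dropped) fails at step 5: #6 pop() → empty is not legal there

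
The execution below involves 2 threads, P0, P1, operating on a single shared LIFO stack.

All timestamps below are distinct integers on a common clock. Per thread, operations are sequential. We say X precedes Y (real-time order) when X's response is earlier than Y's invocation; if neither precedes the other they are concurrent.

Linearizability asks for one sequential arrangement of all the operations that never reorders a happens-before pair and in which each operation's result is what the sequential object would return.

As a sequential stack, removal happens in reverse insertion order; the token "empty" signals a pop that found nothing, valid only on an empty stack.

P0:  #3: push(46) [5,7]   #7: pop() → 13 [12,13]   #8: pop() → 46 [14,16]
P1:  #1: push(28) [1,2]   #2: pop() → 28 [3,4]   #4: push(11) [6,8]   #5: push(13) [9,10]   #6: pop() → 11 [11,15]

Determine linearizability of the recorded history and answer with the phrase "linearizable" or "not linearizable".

linearizable

a witness: #1, #2, #3, #4, #5, #7, #6, #8
after step 1 (#1 push(28)): stack <28>
after step 2 (#2 pop() → 28): stack <>
after step 3 (#3 push(46)): stack <46>
after step 4 (#4 push(11)): stack <46,11>
after step 5 (#5 push(13)): stack <46,11,13>
after step 6 (#7 pop() → 13): stack <46,11>
after step 7 (#6 pop() → 11): stack <46>
after step 8 (#8 pop() → 46): stack <>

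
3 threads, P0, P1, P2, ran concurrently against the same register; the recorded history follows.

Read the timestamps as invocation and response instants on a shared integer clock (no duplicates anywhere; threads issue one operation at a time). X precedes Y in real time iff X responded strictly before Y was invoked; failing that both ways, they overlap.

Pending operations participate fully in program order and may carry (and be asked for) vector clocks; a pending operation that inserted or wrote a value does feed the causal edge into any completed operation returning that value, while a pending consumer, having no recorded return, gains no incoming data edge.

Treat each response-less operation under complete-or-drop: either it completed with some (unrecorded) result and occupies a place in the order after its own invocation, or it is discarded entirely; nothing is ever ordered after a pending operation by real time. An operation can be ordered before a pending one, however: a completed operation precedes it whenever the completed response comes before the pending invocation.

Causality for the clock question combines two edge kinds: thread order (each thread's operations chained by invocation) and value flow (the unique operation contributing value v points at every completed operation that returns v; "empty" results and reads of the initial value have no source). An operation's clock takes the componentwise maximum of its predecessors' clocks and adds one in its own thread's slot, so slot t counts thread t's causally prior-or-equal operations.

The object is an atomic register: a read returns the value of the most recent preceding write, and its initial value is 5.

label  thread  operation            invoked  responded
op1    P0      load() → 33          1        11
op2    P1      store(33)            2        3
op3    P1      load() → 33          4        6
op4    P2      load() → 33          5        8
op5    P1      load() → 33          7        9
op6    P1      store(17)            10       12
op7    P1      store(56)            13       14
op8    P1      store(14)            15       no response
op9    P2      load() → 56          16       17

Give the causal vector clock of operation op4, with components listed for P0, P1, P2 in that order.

no predecessors for op2 (invoked 2): P1 increments from zero → (0, 1, 0)
merge at op4 (invoked 5): VC(op2)=(0, 1, 0), own-thread bump on P2 → (0, 1, 1)
merge at op3 (invoked 4): VC(op2)=(0, 1, 0), own-thread bump on P1 → (0, 2, 0)
merge at op1 (invoked 1): VC(op2)=(0, 1, 0), own-thread bump on P0 → (1, 1, 0)
merge at op5 (invoked 7): VC(op2)=(0, 1, 0), VC(op3)=(0, 2, 0), own-thread bump on P1 → (0, 3, 0)
merge at op6 (invoked 10): VC(op5)=(0, 3, 0), own-thread bump on P1 → (0, 4, 0)
merge at op7 (invoked 13): VC(op6)=(0, 4, 0), own-thread bump on P1 → (0, 5, 0)
merge at op8 (invoked 15): VC(op7)=(0, 5, 0), own-thread bump on P1 → (0, 6, 0)
merge at op9 (invoked 16): VC(op4)=(0, 1, 1), VC(op7)=(0, 5, 0), own-thread bump on P2 → (0, 5, 2)
target: VC(op4) = (0, 1, 1)

(0, 1, 1)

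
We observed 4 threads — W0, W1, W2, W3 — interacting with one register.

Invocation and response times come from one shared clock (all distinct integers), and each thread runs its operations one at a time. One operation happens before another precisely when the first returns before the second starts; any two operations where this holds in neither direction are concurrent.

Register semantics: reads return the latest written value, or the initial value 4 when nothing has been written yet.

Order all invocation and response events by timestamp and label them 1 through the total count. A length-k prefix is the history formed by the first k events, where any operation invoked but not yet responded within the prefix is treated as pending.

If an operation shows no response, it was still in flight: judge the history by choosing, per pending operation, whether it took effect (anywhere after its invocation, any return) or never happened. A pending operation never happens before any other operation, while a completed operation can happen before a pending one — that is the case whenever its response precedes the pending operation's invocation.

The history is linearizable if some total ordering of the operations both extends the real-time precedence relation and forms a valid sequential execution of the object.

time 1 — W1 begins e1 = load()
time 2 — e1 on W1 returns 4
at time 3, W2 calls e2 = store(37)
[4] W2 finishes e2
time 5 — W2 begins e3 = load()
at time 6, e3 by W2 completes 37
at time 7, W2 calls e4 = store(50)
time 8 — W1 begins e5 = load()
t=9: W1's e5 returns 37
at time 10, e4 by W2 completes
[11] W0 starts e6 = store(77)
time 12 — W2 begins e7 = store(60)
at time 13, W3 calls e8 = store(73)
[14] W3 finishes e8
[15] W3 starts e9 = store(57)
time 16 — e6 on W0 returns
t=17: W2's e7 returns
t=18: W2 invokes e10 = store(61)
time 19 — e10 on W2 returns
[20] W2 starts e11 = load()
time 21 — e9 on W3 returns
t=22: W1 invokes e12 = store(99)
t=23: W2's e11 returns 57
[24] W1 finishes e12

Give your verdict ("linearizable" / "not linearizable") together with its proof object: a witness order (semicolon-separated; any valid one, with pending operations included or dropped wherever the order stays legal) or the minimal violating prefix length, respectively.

after step 1 (e1 load() → 4): value 4
after step 2 (e2 store(37)): value 37
after step 3 (e3 load() → 37): value 37
after step 4 (e5 load() → 37): value 37
after step 5 (e4 store(50)): value 50
after step 6 (e6 store(77)): value 77
after step 7 (e7 store(60)): value 60
after step 8 (e8 store(73)): value 73
after step 9 (e10 store(61)): value 61
after step 10 (e9 store(57)): value 57
after step 11 (e11 load() → 57): value 57
after step 12 (e12 store(99)): value 99

linearizable — witness: e1; e2; e3; e5; e4; e6; e7; e8; e10; e9; e11; e12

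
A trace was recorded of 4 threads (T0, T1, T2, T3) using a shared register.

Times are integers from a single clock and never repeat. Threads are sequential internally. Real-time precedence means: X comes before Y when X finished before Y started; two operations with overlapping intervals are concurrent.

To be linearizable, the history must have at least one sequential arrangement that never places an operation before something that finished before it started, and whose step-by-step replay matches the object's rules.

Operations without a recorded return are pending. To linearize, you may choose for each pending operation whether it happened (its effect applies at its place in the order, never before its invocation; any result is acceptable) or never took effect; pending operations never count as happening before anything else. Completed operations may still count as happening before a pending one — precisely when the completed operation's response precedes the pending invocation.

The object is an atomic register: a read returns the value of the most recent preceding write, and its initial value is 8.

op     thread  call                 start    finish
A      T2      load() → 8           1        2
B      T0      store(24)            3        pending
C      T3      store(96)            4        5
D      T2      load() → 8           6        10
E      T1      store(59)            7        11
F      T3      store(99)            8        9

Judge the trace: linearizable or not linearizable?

not linearizable

events 1..9 are fine; event 10 — the response of D at time 10 — makes the prefix non-linearizable
every one of the 2 real-time-consistent orders over 4 completed register ops fails the sequential spec
no completion choice of the 2 pending operations (B, E) rescues it — every subset was tried
one such order, A, C, D, F (pending dropped), breaks at step 3 where D load() → 8 is illegal
one such order, A, C, F, D (pending dropped), breaks at step 4 where D load() → 8 is illegal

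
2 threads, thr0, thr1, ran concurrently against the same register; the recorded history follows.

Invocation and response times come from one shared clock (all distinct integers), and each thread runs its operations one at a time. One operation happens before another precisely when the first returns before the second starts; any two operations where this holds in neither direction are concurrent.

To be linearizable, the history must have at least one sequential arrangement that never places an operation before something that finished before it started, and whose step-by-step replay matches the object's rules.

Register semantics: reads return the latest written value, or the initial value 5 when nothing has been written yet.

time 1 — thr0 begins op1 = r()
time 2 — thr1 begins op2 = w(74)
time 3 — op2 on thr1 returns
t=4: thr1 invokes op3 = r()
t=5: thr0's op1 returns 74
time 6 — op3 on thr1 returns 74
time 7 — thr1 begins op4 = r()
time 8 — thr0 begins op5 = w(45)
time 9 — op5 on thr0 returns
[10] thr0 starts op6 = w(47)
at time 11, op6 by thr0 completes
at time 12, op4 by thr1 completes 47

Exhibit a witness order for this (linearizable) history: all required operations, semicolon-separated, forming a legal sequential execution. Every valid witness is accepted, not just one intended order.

after step 1 (op2 w(74)): value 74
after step 2 (op1 r() → 74): value 74
after step 3 (op3 r() → 74): value 74
after step 4 (op5 w(45)): value 45
after step 5 (op6 w(47)): value 47
after step 6 (op4 r() → 47): value 47

op2; op1; op3; op5; op6; op4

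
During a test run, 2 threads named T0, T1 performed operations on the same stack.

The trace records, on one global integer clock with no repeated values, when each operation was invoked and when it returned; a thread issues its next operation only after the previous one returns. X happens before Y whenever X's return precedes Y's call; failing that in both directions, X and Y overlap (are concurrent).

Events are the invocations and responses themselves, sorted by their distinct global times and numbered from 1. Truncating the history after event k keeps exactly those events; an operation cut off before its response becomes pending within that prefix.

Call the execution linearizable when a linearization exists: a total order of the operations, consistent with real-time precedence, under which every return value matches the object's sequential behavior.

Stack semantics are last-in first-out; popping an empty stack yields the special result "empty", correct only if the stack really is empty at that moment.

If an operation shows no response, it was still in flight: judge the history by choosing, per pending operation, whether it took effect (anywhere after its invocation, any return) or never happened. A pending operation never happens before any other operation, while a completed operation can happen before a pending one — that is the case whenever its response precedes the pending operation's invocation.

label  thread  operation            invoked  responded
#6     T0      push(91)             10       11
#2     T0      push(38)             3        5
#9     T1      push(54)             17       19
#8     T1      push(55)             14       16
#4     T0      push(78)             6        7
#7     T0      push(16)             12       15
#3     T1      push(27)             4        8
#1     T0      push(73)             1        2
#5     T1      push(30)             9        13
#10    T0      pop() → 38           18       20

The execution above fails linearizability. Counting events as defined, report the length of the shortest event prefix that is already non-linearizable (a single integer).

events 1..19 are linearizable; a witness order is #1, #2, #3, #4, #5, #6, #7, #8, #9:
step 1: #1 push(73) — stack <73>
step 2: #2 push(38) — stack <73,38>
step 3: #3 push(27) — stack <73,38,27>
step 4: #4 push(78) — stack <73,38,27,78>
step 5: #5 push(30) — stack <73,38,27,78,30>
step 6: #6 push(91) — stack <73,38,27,78,30,91>
step 7: #7 push(16) — stack <73,38,27,78,30,91,16>
step 8: #8 push(55) — stack <73,38,27,78,30,91,16,55>
step 9: #9 push(54) — stack <73,38,27,78,30,91,16,55,54>
with event 20 included (#10 responding at time 20), all real-time-consistent orders fail
sample order #1, #2, #3, #4, #5, #6, #7, #8, #9, #10 stalls at step 10 — #10 pop() → 38 has no legal effect
sample order #1, #2, #3, #4, #5, #6, #7, #8, #10, #9 stalls at step 9 — #10 pop() → 38 has no legal effect

20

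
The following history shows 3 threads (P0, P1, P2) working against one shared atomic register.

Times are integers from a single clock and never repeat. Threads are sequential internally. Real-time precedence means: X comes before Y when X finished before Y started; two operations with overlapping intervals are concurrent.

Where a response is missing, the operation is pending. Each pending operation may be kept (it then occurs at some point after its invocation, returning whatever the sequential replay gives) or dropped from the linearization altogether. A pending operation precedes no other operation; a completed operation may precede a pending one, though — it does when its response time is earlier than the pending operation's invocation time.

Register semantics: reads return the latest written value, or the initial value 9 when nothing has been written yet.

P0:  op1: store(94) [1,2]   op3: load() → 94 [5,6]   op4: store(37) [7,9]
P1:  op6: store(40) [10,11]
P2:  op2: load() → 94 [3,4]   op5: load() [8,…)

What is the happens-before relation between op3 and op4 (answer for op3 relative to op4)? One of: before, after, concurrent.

before

op3 spans [5,6], op4 spans [7,9]
resp(op3)=6 < inv(op4)=7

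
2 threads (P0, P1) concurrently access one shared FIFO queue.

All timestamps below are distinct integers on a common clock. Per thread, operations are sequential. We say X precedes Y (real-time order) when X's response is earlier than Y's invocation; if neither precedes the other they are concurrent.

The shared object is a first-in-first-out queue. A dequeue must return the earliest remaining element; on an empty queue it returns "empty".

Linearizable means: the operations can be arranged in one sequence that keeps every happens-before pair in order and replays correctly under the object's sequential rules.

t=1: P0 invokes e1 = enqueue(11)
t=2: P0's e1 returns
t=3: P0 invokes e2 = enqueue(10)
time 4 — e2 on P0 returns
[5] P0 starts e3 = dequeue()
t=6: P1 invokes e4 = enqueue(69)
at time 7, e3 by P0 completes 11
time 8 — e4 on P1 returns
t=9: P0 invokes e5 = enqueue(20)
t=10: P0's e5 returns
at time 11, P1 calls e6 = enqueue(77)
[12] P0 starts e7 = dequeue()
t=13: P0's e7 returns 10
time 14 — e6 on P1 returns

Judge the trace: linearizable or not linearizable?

linearizable

witness order: e1, e2, e3, e4, e5, e6, e7
after step 1 (e1 enqueue(11)): queue <11>
after step 2 (e2 enqueue(10)): queue <11,10>
after step 3 (e3 dequeue() → 11): queue <10>
after step 4 (e4 enqueue(69)): queue <10,69>
after step 5 (e5 enqueue(20)): queue <10,69,20>
after step 6 (e6 enqueue(77)): queue <10,69,20,77>
after step 7 (e7 dequeue() → 10): queue <69,20,77>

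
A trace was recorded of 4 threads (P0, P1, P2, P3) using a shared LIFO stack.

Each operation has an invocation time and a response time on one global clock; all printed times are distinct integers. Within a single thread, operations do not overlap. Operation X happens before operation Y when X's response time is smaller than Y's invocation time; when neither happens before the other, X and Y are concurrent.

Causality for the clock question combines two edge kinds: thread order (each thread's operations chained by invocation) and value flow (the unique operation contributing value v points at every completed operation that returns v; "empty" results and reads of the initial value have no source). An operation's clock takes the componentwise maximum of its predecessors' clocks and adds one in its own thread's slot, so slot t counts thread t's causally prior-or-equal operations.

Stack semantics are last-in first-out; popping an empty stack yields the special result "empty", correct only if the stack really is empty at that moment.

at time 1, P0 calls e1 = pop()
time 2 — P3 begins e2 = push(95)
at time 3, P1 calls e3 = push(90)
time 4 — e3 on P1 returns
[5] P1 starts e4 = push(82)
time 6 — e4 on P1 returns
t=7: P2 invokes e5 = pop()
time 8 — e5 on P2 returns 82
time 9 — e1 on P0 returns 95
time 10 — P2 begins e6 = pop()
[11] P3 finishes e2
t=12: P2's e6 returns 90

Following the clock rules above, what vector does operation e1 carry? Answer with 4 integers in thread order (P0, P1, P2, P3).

(1, 0, 0, 1)

invoked at 2, e2 has no predecessors; its own P3 bump gives (0, 0, 0, 1)
invoked at 3, e3 has no predecessors; its own P1 bump gives (0, 1, 0, 0)
invoked at 5, e4 merges VC(e3)=(0, 1, 0, 0) and bumps P1's slot → (0, 2, 0, 0)
invoked at 1, e1 merges VC(e2)=(0, 0, 0, 1) and bumps P0's slot → (1, 0, 0, 1)
invoked at 7, e5 merges VC(e4)=(0, 2, 0, 0) and bumps P2's slot → (0, 2, 1, 0)
invoked at 10, e6 merges VC(e3)=(0, 1, 0, 0), VC(e5)=(0, 2, 1, 0) and bumps P2's slot → (0, 2, 2, 0)
target: VC(e1) = (1, 0, 0, 1)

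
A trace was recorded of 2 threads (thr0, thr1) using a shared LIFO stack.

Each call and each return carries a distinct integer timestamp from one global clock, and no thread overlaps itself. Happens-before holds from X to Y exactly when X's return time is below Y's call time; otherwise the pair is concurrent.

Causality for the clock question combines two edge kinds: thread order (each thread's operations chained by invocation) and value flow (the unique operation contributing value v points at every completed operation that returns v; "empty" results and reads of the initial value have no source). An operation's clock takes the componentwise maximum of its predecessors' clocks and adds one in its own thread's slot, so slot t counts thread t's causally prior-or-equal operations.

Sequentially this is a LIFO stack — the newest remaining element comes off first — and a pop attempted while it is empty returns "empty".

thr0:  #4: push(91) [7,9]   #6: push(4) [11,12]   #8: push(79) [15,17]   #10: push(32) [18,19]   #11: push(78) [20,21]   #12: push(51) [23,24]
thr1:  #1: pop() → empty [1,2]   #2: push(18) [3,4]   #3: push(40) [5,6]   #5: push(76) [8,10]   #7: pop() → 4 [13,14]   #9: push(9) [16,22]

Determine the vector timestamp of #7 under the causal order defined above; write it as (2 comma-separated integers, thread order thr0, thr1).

(2, 5)

no predecessors for #1 (invoked 1): thr1 increments from zero → (0, 1)
no predecessors for #4 (invoked 7): thr0 increments from zero → (1, 0)
from VC(#1)=(0, 1), #2 (invoked 3) maxes components and bumps thr1 → (0, 2)
from VC(#4)=(1, 0), #6 (invoked 11) maxes components and bumps thr0 → (2, 0)
from VC(#2)=(0, 2), #3 (invoked 5) maxes components and bumps thr1 → (0, 3)
from VC(#6)=(2, 0), #8 (invoked 15) maxes components and bumps thr0 → (3, 0)
from VC(#3)=(0, 3), #5 (invoked 8) maxes components and bumps thr1 → (0, 4)
from VC(#8)=(3, 0), #10 (invoked 18) maxes components and bumps thr0 → (4, 0)
from VC(#10)=(4, 0), #11 (invoked 20) maxes components and bumps thr0 → (5, 0)
from VC(#11)=(5, 0), #12 (invoked 23) maxes components and bumps thr0 → (6, 0)
from VC(#5)=(0, 4), VC(#6)=(2, 0), #7 (invoked 13) maxes components and bumps thr1 → (2, 5)
from VC(#7)=(2, 5), #9 (invoked 16) maxes components and bumps thr1 → (2, 6)
target: VC(#7) = (2, 5)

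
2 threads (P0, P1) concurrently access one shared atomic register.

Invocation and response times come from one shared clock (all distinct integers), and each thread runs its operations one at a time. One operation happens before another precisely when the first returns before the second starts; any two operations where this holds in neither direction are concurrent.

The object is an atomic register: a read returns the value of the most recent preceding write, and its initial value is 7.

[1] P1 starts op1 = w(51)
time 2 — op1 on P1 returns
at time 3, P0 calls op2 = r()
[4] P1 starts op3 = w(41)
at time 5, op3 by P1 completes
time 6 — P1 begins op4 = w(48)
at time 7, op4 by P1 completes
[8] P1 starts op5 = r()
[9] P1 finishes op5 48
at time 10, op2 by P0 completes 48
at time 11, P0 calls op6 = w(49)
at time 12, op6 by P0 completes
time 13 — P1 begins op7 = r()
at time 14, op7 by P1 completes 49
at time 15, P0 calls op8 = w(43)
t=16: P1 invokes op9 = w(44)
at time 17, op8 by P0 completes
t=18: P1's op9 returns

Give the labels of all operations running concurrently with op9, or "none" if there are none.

op9 runs from 16 to 18; window-overlapping ops are concurrent
op1 [1,2]: before
op2 [3,10]: before
op3 [4,5]: before
op4 [6,7]: before
op5 [8,9]: before
op6 [11,12]: before
op7 [13,14]: before
op8 [15,17]: concurrent

op8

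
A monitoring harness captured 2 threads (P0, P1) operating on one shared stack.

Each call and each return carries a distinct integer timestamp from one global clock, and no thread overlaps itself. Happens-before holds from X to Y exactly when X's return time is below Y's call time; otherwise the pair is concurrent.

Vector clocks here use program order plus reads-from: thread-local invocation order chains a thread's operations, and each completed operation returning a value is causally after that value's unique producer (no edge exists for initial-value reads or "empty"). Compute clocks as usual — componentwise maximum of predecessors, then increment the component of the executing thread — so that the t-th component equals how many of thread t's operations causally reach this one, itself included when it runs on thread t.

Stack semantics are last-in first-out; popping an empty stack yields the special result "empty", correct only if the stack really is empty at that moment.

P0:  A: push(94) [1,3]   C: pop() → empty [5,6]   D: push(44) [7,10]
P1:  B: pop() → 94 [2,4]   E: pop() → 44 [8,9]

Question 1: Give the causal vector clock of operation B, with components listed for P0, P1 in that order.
(1, 1)

invoked at 1, A has no predecessors; its own P0 bump gives (1, 0)
B, invoked 2, takes VC(A)=(1, 0) under max, adds 1 for P1 → (1, 1)
C, invoked 5, takes VC(A)=(1, 0) under max, adds 1 for P0 → (2, 0)
D, invoked 7, takes VC(C)=(2, 0) under max, adds 1 for P0 → (3, 0)
E, invoked 8, takes VC(B)=(1, 1), VC(D)=(3, 0) under max, adds 1 for P1 → (3, 2)
target: VC(B) = (1, 1)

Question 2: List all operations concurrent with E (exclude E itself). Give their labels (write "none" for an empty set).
D

E spans [8,9]; an op avoiding the whole window 8..9 is ordered, any other is concurrent
A [1,3]: before
B [2,4]: before
C [5,6]: before
D [7,10]: concurrent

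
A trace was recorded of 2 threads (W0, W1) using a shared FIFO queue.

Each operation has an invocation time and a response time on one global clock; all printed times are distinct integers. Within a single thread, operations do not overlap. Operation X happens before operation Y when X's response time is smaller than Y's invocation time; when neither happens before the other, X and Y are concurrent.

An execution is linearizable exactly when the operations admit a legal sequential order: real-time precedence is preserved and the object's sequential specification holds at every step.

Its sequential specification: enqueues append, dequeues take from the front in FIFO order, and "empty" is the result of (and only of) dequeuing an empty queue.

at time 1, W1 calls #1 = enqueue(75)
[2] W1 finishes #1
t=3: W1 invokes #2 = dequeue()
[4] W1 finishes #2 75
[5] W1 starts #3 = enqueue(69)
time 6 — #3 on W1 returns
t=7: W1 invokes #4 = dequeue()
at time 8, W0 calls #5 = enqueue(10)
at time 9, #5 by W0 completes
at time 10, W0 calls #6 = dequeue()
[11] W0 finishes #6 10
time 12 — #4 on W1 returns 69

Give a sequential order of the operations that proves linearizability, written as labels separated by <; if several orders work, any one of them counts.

#1 < #2 < #3 < #4 < #5 < #6

1. #1 enqueue(75), leaving queue <75>
2. #2 dequeue() → 75, leaving queue <>
3. #3 enqueue(69), leaving queue <69>
4. #4 dequeue() → 69, leaving queue <>
5. #5 enqueue(10), leaving queue <10>
6. #6 dequeue() → 10, leaving queue <>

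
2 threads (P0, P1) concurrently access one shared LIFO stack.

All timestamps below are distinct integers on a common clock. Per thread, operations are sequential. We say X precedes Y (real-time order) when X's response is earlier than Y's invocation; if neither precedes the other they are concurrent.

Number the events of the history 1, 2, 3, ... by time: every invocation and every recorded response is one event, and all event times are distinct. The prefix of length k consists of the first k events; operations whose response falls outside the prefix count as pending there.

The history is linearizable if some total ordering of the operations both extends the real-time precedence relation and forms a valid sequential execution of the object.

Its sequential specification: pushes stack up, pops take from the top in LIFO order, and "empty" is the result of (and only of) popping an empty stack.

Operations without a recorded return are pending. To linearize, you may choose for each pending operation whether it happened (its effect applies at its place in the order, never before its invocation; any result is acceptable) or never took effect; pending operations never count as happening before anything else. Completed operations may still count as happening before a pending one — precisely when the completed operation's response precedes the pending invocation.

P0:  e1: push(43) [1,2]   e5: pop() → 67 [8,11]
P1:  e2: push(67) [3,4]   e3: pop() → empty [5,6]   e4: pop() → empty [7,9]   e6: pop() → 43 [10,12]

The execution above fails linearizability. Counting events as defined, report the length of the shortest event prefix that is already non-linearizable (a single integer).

a valid linearization of events 1..5 exists, for instance e1, e2:
step 1: e1 push(43) — stack <43>
step 2: e2 push(67) — stack <43,67>
at event 6 (e3's time-6 response) nothing linearizes any more
one such order, e1, e2, e3, breaks at step 3 where e3 pop() → empty is illegal

6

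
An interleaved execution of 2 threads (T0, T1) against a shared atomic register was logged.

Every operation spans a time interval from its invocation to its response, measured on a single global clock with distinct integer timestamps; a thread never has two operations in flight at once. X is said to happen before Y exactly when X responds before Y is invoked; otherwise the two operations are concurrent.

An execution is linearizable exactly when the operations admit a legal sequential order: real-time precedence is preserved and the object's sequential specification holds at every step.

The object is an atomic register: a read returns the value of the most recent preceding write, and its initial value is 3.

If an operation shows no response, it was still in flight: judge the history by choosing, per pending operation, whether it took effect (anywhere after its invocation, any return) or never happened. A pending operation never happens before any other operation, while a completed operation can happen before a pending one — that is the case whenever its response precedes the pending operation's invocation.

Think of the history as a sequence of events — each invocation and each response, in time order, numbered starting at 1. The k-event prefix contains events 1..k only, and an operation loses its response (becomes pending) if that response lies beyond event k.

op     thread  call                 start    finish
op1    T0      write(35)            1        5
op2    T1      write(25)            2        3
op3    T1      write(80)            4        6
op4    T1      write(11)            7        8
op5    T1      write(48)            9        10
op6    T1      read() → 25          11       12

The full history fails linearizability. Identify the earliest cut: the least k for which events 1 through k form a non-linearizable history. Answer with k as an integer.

12

a valid linearization of events 1..11 exists, for instance op1, op2, op3, op4, op5:
after step 1 (op1 write(35)): value 35
after step 2 (op2 write(25)): value 25
after step 3 (op3 write(80)): value 80
after step 4 (op4 write(11)): value 11
after step 5 (op5 write(48)): value 48
at event 12 (op6's time-12 response) nothing linearizes any more
e.g. op1, op2, op3, op4, op5, op6: illegal at step 6, since op6 read() → 25 cannot apply there
e.g. op2, op1, op3, op4, op5, op6: illegal at step 6, since op6 read() → 25 cannot apply there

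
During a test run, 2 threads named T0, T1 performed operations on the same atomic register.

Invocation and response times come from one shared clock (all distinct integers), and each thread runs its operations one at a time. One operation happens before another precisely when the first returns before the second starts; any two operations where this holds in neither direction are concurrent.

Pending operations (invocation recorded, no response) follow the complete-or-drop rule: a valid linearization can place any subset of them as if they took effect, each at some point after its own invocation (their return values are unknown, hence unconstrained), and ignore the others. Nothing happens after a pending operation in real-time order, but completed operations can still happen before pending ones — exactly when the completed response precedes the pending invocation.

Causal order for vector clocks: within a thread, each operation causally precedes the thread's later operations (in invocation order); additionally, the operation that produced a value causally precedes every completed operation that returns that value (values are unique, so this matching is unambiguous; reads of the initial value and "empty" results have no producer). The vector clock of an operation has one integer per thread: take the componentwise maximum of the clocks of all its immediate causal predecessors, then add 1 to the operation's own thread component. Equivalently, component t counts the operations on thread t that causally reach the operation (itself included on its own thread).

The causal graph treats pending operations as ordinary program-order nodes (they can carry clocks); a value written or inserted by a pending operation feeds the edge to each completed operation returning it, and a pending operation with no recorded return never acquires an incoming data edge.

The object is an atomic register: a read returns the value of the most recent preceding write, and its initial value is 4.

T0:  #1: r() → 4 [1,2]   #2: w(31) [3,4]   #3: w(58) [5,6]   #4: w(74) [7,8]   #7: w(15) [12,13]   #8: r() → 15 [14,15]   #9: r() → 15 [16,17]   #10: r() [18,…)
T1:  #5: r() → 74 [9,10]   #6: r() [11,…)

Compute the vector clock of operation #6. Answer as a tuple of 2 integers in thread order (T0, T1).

root op #1, invoked 1: fresh clock plus T0's own tick → (1, 0)
from VC(#1)=(1, 0), #2 (invoked 3) maxes components and bumps T0 → (2, 0)
from VC(#2)=(2, 0), #3 (invoked 5) maxes components and bumps T0 → (3, 0)
from VC(#3)=(3, 0), #4 (invoked 7) maxes components and bumps T0 → (4, 0)
from VC(#4)=(4, 0), #5 (invoked 9) maxes components and bumps T1 → (4, 1)
from VC(#4)=(4, 0), #7 (invoked 12) maxes components and bumps T0 → (5, 0)
from VC(#5)=(4, 1), #6 (invoked 11) maxes components and bumps T1 → (4, 2)
from VC(#7)=(5, 0), #8 (invoked 14) maxes components and bumps T0 → (6, 0)
from VC(#7)=(5, 0), VC(#8)=(6, 0), #9 (invoked 16) maxes components and bumps T0 → (7, 0)
from VC(#9)=(7, 0), #10 (invoked 18) maxes components and bumps T0 → (8, 0)
target: VC(#6) = (4, 2)

(4, 2)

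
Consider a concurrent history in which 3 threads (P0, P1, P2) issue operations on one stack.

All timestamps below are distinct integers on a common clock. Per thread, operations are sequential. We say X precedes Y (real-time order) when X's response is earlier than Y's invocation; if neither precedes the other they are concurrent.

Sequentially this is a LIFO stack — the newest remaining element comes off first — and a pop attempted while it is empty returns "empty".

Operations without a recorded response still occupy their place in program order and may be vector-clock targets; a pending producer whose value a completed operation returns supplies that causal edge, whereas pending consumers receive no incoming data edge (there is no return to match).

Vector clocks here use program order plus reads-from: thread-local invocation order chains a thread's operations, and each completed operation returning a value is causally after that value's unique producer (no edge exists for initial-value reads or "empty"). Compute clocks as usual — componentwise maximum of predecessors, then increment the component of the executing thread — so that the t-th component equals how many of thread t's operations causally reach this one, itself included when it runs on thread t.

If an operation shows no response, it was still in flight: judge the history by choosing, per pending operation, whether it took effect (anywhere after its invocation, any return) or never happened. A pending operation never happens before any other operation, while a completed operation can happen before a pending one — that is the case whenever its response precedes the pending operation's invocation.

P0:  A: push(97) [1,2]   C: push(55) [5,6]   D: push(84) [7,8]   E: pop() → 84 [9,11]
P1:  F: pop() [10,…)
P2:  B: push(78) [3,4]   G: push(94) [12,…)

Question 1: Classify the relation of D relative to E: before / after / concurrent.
D spans [7,8], E spans [9,11]
resp(D)=8 < inv(E)=9

before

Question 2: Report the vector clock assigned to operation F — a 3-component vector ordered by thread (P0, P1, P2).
B, invoked 3, has no incoming edges; only P2's bump applies → (0, 0, 1)
F, invoked 10, has no incoming edges; only P1's bump applies → (0, 1, 0)
A, invoked 1, has no incoming edges; only P0's bump applies → (1, 0, 0)
G (invocation 12): componentwise max over VC(B)=(0, 0, 1), +1 at P2, giving (0, 0, 2)
C (invocation 5): componentwise max over VC(A)=(1, 0, 0), +1 at P0, giving (2, 0, 0)
D (invocation 7): componentwise max over VC(C)=(2, 0, 0), +1 at P0, giving (3, 0, 0)
E (invocation 9): componentwise max over VC(D)=(3, 0, 0), +1 at P0, giving (4, 0, 0)
target: VC(F) = (0, 1, 0)

(0, 1, 0)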